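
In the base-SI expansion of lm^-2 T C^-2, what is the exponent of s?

lm = cd.
So lm⁻² = cd⁻².
T = kg·s⁻²·A⁻¹.
C = s·A.
So C⁻² = s⁻²·A⁻².
Combining: lm⁻²·T·C⁻² = cd⁻² · (kg·s⁻²·A⁻¹) · (s⁻²·A⁻²) = kg·s⁻⁴·A⁻³·cd⁻².
The exponent of s is -4.

-4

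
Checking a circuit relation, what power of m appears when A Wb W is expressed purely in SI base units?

Wb = kg·m²·s⁻²·A⁻¹.
W = kg·m²·s⁻³.
Combining: A·Wb·W = A · (kg·m²·s⁻²·A⁻¹) · (kg·m²·s⁻³) = kg²·m⁴·s⁻⁵.
The exponent of m is 4.

4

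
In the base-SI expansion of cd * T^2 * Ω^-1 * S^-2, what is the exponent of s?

-7

T = Wb/m² (flux density = flux per area),
    = kg·s⁻²·A⁻¹.
So T² = kg²·s⁻⁴·A⁻².
Ω = V/A (resistance = voltage per current),
    = kg·m²·s⁻³·A⁻².
So Ω⁻¹ = kg⁻¹·m⁻²·s³·A².
S = 1/Ω (conductance is reciprocal resistance),
    = kg⁻¹·m⁻²·s³·A².
So S⁻² = kg²·m⁴·s⁻⁶·A⁻⁴.
Combining: cd·T²·Ω⁻¹·S⁻² = cd · (kg²·s⁻⁴·A⁻²) · (kg⁻¹·m⁻²·s³·A²) · (kg²·m⁴·s⁻⁶·A⁻⁴) = kg³·m²·s⁻⁷·A⁻⁴·cd.
The exponent of s is -7.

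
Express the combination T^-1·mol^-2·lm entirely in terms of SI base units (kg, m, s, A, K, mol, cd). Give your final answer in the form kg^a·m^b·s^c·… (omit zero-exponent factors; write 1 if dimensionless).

kg⁻¹·s²·A·mol⁻²·cd

T = kg·s⁻²·A⁻¹.
So T⁻¹ = kg⁻¹·s²·A.
lm = cd.
Combining: T⁻¹·mol⁻²·lm = (kg⁻¹·s²·A) · mol⁻² · cd = kg⁻¹·s²·A·mol⁻²·cd.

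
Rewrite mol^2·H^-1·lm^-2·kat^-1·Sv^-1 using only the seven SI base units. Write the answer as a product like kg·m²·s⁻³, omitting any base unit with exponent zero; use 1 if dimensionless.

kg⁻¹·m⁻⁴·s⁵·A²·mol·cd⁻²

H = Wb/A (inductance = flux per current),
    = kg·m²·s⁻²·A⁻².
So H⁻¹ = kg⁻¹·m⁻²·s²·A².
lm = cd·sr = cd (luminous flux; sr is dimensionless).
So lm⁻² = cd⁻².
kat = mol/s = s⁻¹·mol (catalytic activity).
So kat⁻¹ = s·mol⁻¹.
Sv = J/kg (equivalent dose = energy per mass),
    = m²·s⁻².
So Sv⁻¹ = m⁻²·s².
Combining: mol²·H⁻¹·lm⁻²·kat⁻¹·Sv⁻¹ = mol² · (kg⁻¹·m⁻²·s²·A²) · cd⁻² · (s·mol⁻¹) · (m⁻²·s²) = kg⁻¹·m⁻⁴·s⁵·A²·mol·cd⁻².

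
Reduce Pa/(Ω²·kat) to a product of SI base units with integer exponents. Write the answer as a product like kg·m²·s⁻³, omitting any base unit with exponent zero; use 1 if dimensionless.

Ω = V/A (resistance = voltage per current),
    = kg·m²·s⁻³·A⁻².
So Ω⁻² = kg⁻²·m⁻⁴·s⁶·A⁴.
Pa = N/m² (pressure = force per area),
    = kg·m⁻¹·s⁻².
kat = mol/s = s⁻¹·mol (catalytic activity).
So kat⁻¹ = s·mol⁻¹.
Combining: Ω⁻²·Pa·kat⁻¹ = (kg⁻²·m⁻⁴·s⁶·A⁴) · (kg·m⁻¹·s⁻²) · (s·mol⁻¹) = kg⁻¹·m⁻⁵·s⁵·A⁴·mol⁻¹.

kg⁻¹·m⁻⁵·s⁵·A⁴·mol⁻¹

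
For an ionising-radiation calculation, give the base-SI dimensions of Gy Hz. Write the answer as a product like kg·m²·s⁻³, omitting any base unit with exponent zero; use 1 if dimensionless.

m²·s⁻³

Gy = J/kg (absorbed dose = energy per mass),
    = m²·s⁻².
Hz = 1/s = s⁻¹ (frequency is cycles per second).
Combining: Gy·Hz = (m²·s⁻²) · s⁻¹ = m²·s⁻³.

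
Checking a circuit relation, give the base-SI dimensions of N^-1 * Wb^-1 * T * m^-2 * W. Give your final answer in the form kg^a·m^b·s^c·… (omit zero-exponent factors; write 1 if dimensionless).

m⁻³·s⁻¹

N = kg·m/s² = kg·m·s⁻² (force = mass × acceleration).
So N⁻¹ = kg⁻¹·m⁻¹·s².
Wb = V·s (flux: a volt is a weber per second),
    = kg·m²·s⁻²·A⁻¹.
So Wb⁻¹ = kg⁻¹·m⁻²·s²·A.
T = Wb/m² (flux density = flux per area),
    = kg·s⁻²·A⁻¹.
W = J/s (power = energy per time),
    = kg·m²·s⁻³.
Combining: N⁻¹·Wb⁻¹·T·m⁻²·W = (kg⁻¹·m⁻¹·s²) · (kg⁻¹·m⁻²·s²·A) · (kg·s⁻²·A⁻¹) · m⁻² · (kg·m²·s⁻³) = m⁻³·s⁻¹.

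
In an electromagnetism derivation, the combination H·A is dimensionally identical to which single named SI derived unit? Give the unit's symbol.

H = kg·m²·s⁻²·A⁻².
Combining: H·A = (kg·m²·s⁻²·A⁻²) · A = kg·m²·s⁻²·A⁻¹.
kg·m²·s⁻²·A⁻¹ is the base-SI form of the weber.

Wb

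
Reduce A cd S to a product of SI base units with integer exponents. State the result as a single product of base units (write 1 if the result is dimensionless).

S = kg⁻¹·m⁻²·s³·A².
Combining: A·cd·S = A · cd · (kg⁻¹·m⁻²·s³·A²) = kg⁻¹·m⁻²·s³·A³·cd.

kg⁻¹·m⁻²·s³·A³·cd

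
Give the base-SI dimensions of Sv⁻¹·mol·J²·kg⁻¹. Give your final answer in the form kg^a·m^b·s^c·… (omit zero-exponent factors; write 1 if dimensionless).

Sv = J/kg (equivalent dose = energy per mass),
    = m²·s⁻².
So Sv⁻¹ = m⁻²·s².
J = N·m (work = force × distance),
    = kg·m²·s⁻².
So J² = kg²·m⁴·s⁻⁴.
Combining: Sv⁻¹·mol·J²·kg⁻¹ = (m⁻²·s²) · mol · (kg²·m⁴·s⁻⁴) · kg⁻¹ = kg·m²·s⁻²·mol.

kg·m²·s⁻²·mol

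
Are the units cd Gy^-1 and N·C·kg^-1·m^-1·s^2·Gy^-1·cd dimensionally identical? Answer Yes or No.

Left side:
  Gy = m²·s⁻².
  So Gy⁻¹ = m⁻²·s².
  Combining: cd·Gy⁻¹ = cd · (m⁻²·s²) = m⁻²·s²·cd.
Right side:
  N = kg·m/s² = kg·m·s⁻² (force = mass × acceleration).
  C = A·s = s·A (charge = current × time).
  Gy = J/kg (absorbed dose = energy per mass),
      = m²·s⁻².
  So Gy⁻¹ = m⁻²·s².
  Combining: N·C·kg⁻¹·m⁻¹·s²·Gy⁻¹·cd = (kg·m·s⁻²) · (s·A) · kg⁻¹ · m⁻¹ · s² · (m⁻²·s²) · cd = m⁻²·s³·A·cd.
Left is m⁻²·s²·cd; right is m⁻²·s³·A·cd — different.

No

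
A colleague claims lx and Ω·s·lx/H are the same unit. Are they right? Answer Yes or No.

Yes

Left side:
  lx = m⁻²·cd.
Right side:
  Ω = V/A (resistance = voltage per current),
      = kg·m²·s⁻³·A⁻².
  H = Wb/A (inductance = flux per current),
      = kg·m²·s⁻²·A⁻².
  So H⁻¹ = kg⁻¹·m⁻²·s²·A².
  lx = lm/m² (illuminance = luminous flux per area),
      = m⁻²·cd.
  Combining: Ω·s·H⁻¹·lx = (kg·m²·s⁻³·A⁻²) · s · (kg⁻¹·m⁻²·s²·A²) · (m⁻²·cd) = m⁻²·cd.
Both reduce to m⁻²·cd.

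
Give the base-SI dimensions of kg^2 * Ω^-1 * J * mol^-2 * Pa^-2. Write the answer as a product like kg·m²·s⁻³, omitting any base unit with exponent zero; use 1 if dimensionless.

Ω = kg·m²·s⁻³·A⁻².
So Ω⁻¹ = kg⁻¹·m⁻²·s³·A².
J = kg·m²·s⁻².
Pa = kg·m⁻¹·s⁻².
So Pa⁻² = kg⁻²·m²·s⁴.
Combining: kg²·Ω⁻¹·J·mol⁻²·Pa⁻² = kg² · (kg⁻¹·m⁻²·s³·A²) · (kg·m²·s⁻²) · mol⁻² · (kg⁻²·m²·s⁴) = m²·s⁵·A²·mol⁻².

m²·s⁵·A²·mol⁻²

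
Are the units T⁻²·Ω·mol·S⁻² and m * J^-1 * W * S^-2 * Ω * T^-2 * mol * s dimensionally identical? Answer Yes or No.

No

Left side:
  T = Wb/m² (flux density = flux per area),
      = kg·s⁻²·A⁻¹.
  So T⁻² = kg⁻²·s⁴·A².
  Ω = V/A (resistance = voltage per current),
      = kg·m²·s⁻³·A⁻².
  S = 1/Ω (conductance is reciprocal resistance),
      = kg⁻¹·m⁻²·s³·A².
  So S⁻² = kg²·m⁴·s⁻⁶·A⁻⁴.
  Combining: T⁻²·Ω·mol·S⁻² = (kg⁻²·s⁴·A²) · (kg·m²·s⁻³·A⁻²) · mol · (kg²·m⁴·s⁻⁶·A⁻⁴) = kg·m⁶·s⁻⁵·A⁻⁴·mol.
Right side:
  J = kg·m²·s⁻².
  So J⁻¹ = kg⁻¹·m⁻²·s².
  W = kg·m²·s⁻³.
  S = kg⁻¹·m⁻²·s³·A².
  So S⁻² = kg²·m⁴·s⁻⁶·A⁻⁴.
  Ω = kg·m²·s⁻³·A⁻².
  T = kg·s⁻²·A⁻¹.
  So T⁻² = kg⁻²·s⁴·A².
  Combining: m·J⁻¹·W·S⁻²·Ω·T⁻²·mol·s = m · (kg⁻¹·m⁻²·s²) · (kg·m²·s⁻³) · (kg²·m⁴·s⁻⁶·A⁻⁴) · (kg·m²·s⁻³·A⁻²) · (kg⁻²·s⁴·A²) · mol · s = kg·m⁷·s⁻⁵·A⁻⁴·mol.
Left is kg·m⁶·s⁻⁵·A⁻⁴·mol; right is kg·m⁷·s⁻⁵·A⁻⁴·mol — different.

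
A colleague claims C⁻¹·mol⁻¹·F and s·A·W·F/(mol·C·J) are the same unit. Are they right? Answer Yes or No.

Left side:
  C = A·s = s·A (charge = current × time).
  So C⁻¹ = s⁻¹·A⁻¹.
  F = C/V (capacitance = charge per voltage),
      = A·s/(kg·m²·s⁻³·A⁻¹) (substituting C and V),
      = kg⁻¹·m⁻²·s⁴·A².
  Combining: C⁻¹·mol⁻¹·F = (s⁻¹·A⁻¹) · mol⁻¹ · (kg⁻¹·m⁻²·s⁴·A²) = kg⁻¹·m⁻²·s³·A·mol⁻¹.
Right side:
  C = A·s = s·A (charge = current × time).
  So C⁻¹ = s⁻¹·A⁻¹.
  W = J/s (power = energy per time),
      = kg·m²·s⁻³.
  J = N·m (work = force × distance),
      = kg·m²·s⁻².
  So J⁻¹ = kg⁻¹·m⁻²·s².
  F = C/V (capacitance = charge per voltage),
      = A·s/(kg·m²·s⁻³·A⁻¹) (substituting C and V),
      = kg⁻¹·m⁻²·s⁴·A².
  Combining: mol⁻¹·s·A·C⁻¹·W·J⁻¹·F = mol⁻¹ · s · A · (s⁻¹·A⁻¹) · (kg·m²·s⁻³) · (kg⁻¹·m⁻²·s²) · (kg⁻¹·m⁻²·s⁴·A²) = kg⁻¹·m⁻²·s³·A²·mol⁻¹.
Left is kg⁻¹·m⁻²·s³·A·mol⁻¹; right is kg⁻¹·m⁻²·s³·A²·mol⁻¹ — different.

No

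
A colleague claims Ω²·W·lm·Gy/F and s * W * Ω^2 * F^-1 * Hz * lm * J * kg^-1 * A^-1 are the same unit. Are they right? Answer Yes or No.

Left side:
  Ω = V/A (resistance = voltage per current),
      = kg·m²·s⁻³·A⁻².
  So Ω² = kg²·m⁴·s⁻⁶·A⁻⁴.
  W = J/s (power = energy per time),
      = kg·m²·s⁻³.
  lm = cd·sr = cd (luminous flux; sr is dimensionless).
  F = C/V (capacitance = charge per voltage),
      = A·s/(kg·m²·s⁻³·A⁻¹) (substituting C and V),
      = kg⁻¹·m⁻²·s⁴·A².
  So F⁻¹ = kg·m²·s⁻⁴·A⁻².
  Gy = J/kg (absorbed dose = energy per mass),
      = m²·s⁻².
  Combining: Ω²·W·lm·F⁻¹·Gy = (kg²·m⁴·s⁻⁶·A⁻⁴) · (kg·m²·s⁻³) · cd · (kg·m²·s⁻⁴·A⁻²) · (m²·s⁻²) = kg⁴·m¹⁰·s⁻¹⁵·A⁻⁶·cd.
Right side:
  W = J/s (power = energy per time),
      = kg·m²·s⁻³.
  Ω = V/A (resistance = voltage per current),
      = kg·m²·s⁻³·A⁻².
  So Ω² = kg²·m⁴·s⁻⁶·A⁻⁴.
  F = C/V (capacitance = charge per voltage),
      = A·s/(kg·m²·s⁻³·A⁻¹) (substituting C and V),
      = kg⁻¹·m⁻²·s⁴·A².
  So F⁻¹ = kg·m²·s⁻⁴·A⁻².
  Hz = 1/s = s⁻¹ (frequency is cycles per second).
  lm = cd·sr = cd (luminous flux; sr is dimensionless).
  J = N·m (work = force × distance),
      = kg·m²·s⁻².
  Combining: s·W·Ω²·F⁻¹·Hz·lm·J·kg⁻¹·A⁻¹ = s · (kg·m²·s⁻³) · (kg²·m⁴·s⁻⁶·A⁻⁴) · (kg·m²·s⁻⁴·A⁻²) · s⁻¹ · cd · (kg·m²·s⁻²) · kg⁻¹ · A⁻¹ = kg⁴·m¹⁰·s⁻¹⁵·A⁻⁷·cd.
Left is kg⁴·m¹⁰·s⁻¹⁵·A⁻⁶·cd; right is kg⁴·m¹⁰·s⁻¹⁵·A⁻⁷·cd — different.

No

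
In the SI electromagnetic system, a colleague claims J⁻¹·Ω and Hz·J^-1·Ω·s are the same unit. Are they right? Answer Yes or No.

Yes

Left side:
  J = kg·m²·s⁻².
  So J⁻¹ = kg⁻¹·m⁻²·s².
  Ω = kg·m²·s⁻³·A⁻².
  Combining: J⁻¹·Ω = (kg⁻¹·m⁻²·s²) · (kg·m²·s⁻³·A⁻²) = s⁻¹·A⁻².
Right side:
  Hz = 1/s = s⁻¹ (frequency is cycles per second).
  J = N·m (work = force × distance),
      = kg·m²·s⁻².
  So J⁻¹ = kg⁻¹·m⁻²·s².
  Ω = V/A (resistance = voltage per current),
      = kg·m²·s⁻³·A⁻².
  Combining: Hz·J⁻¹·Ω·s = s⁻¹ · (kg⁻¹·m⁻²·s²) · (kg·m²·s⁻³·A⁻²) · s = s⁻¹·A⁻².
Both reduce to s⁻¹·A⁻².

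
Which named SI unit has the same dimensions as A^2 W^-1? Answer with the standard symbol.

S

W = kg·m²·s⁻³.
So W⁻¹ = kg⁻¹·m⁻²·s³.
Combining: A²·W⁻¹ = A² · (kg⁻¹·m⁻²·s³) = kg⁻¹·m⁻²·s³·A².
kg⁻¹·m⁻²·s³·A² is the base-SI form of the siemens.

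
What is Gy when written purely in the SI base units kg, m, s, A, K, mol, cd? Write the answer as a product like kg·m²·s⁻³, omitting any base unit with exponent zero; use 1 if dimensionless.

Gy = m²·s⁻².

m²·s⁻²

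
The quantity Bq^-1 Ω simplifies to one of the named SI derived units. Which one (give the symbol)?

H

Bq = 1/s = s⁻¹ (activity is decays per second).
So Bq⁻¹ = s.
Ω = V/A (resistance = voltage per current),
    = kg·m²·s⁻³·A⁻².
Combining: Bq⁻¹·Ω = s · (kg·m²·s⁻³·A⁻²) = kg·m²·s⁻²·A⁻².
kg·m²·s⁻²·A⁻² is the base-SI form of the henry.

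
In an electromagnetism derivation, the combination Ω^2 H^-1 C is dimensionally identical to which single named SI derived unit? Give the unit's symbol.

Ω = kg·m²·s⁻³·A⁻².
So Ω² = kg²·m⁴·s⁻⁶·A⁻⁴.
H = kg·m²·s⁻²·A⁻².
So H⁻¹ = kg⁻¹·m⁻²·s²·A².
C = s·A.
Combining: Ω²·H⁻¹·C = (kg²·m⁴·s⁻⁶·A⁻⁴) · (kg⁻¹·m⁻²·s²·A²) · (s·A) = kg·m²·s⁻³·A⁻¹.
kg·m²·s⁻³·A⁻¹ is the base-SI form of the volt.

V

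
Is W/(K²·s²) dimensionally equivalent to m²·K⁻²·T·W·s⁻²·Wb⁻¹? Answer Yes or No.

Yes

Left side:
  W = kg·m²·s⁻³.
  Combining: W·K⁻²·s⁻² = (kg·m²·s⁻³) · K⁻² · s⁻² = kg·m²·s⁻⁵·K⁻².
Right side:
  T = Wb/m² (flux density = flux per area),
      = kg·s⁻²·A⁻¹.
  W = J/s (power = energy per time),
      = kg·m²·s⁻³.
  Wb = V·s (flux: a volt is a weber per second),
      = kg·m²·s⁻²·A⁻¹.
  So Wb⁻¹ = kg⁻¹·m⁻²·s²·A.
  Combining: m²·K⁻²·T·W·s⁻²·Wb⁻¹ = m² · K⁻² · (kg·s⁻²·A⁻¹) · (kg·m²·s⁻³) · s⁻² · (kg⁻¹·m⁻²·s²·A) = kg·m²·s⁻⁵·K⁻².
Both reduce to kg·m²·s⁻⁵·K⁻².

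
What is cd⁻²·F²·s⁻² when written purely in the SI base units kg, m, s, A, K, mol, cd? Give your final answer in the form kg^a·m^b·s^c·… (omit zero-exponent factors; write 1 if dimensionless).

F = kg⁻¹·m⁻²·s⁴·A².
So F² = kg⁻²·m⁻⁴·s⁸·A⁴.
Combining: cd⁻²·F²·s⁻² = cd⁻² · (kg⁻²·m⁻⁴·s⁸·A⁴) · s⁻² = kg⁻²·m⁻⁴·s⁶·A⁴·cd⁻².

kg⁻²·m⁻⁴·s⁶·A⁴·cd⁻²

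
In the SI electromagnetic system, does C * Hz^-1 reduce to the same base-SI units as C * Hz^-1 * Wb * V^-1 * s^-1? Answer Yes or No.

Left side:
  C = A·s = s·A (charge = current × time).
  Hz = 1/s = s⁻¹ (frequency is cycles per second).
  So Hz⁻¹ = s.
  Combining: C·Hz⁻¹ = (s·A) · s = s²·A.
Right side:
  C = A·s = s·A (charge = current × time).
  Hz = 1/s = s⁻¹ (frequency is cycles per second).
  So Hz⁻¹ = s.
  Wb = V·s (flux: a volt is a weber per second),
      = kg·m²·s⁻²·A⁻¹.
  V = W/A (potential = power per current),
      = kg·m²·s⁻³·A⁻¹.
  So V⁻¹ = kg⁻¹·m⁻²·s³·A.
  Combining: C·Hz⁻¹·Wb·V⁻¹·s⁻¹ = (s·A) · s · (kg·m²·s⁻²·A⁻¹) · (kg⁻¹·m⁻²·s³·A) · s⁻¹ = s²·A.
Both reduce to s²·A.

Yes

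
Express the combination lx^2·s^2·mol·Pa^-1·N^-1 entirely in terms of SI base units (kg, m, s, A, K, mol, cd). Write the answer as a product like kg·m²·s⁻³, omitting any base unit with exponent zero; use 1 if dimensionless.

lx = lm/m² (illuminance = luminous flux per area),
    = m⁻²·cd.
So lx² = m⁻⁴·cd².
Pa = N/m² (pressure = force per area),
    = kg·m⁻¹·s⁻².
So Pa⁻¹ = kg⁻¹·m·s².
N = kg·m/s² = kg·m·s⁻² (force = mass × acceleration).
So N⁻¹ = kg⁻¹·m⁻¹·s².
Combining: lx²·s²·mol·Pa⁻¹·N⁻¹ = (m⁻⁴·cd²) · s² · mol · (kg⁻¹·m·s²) · (kg⁻¹·m⁻¹·s²) = kg⁻²·m⁻⁴·s⁶·mol·cd².

kg⁻²·m⁻⁴·s⁶·mol·cd²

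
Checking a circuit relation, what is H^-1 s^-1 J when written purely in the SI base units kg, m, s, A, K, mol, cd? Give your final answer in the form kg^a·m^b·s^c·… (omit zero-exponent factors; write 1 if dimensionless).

s⁻¹·A²

H = Wb/A (inductance = flux per current),
    = kg·m²·s⁻²·A⁻².
So H⁻¹ = kg⁻¹·m⁻²·s²·A².
J = N·m (work = force × distance),
    = kg·m²·s⁻².
Combining: H⁻¹·s⁻¹·J = (kg⁻¹·m⁻²·s²·A²) · s⁻¹ · (kg·m²·s⁻²) = s⁻¹·A².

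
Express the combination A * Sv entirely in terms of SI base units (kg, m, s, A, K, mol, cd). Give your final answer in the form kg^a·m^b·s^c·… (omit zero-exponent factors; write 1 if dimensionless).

m²·s⁻²·A

Sv = J/kg (equivalent dose = energy per mass),
    = m²·s⁻².
Combining: A·Sv = A · (m²·s⁻²) = m²·s⁻²·A.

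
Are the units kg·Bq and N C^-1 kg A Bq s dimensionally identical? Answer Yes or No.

Left side:
  Bq = 1/s = s⁻¹ (activity is decays per second).
  Combining: kg·Bq = kg · s⁻¹ = kg·s⁻¹.
Right side:
  N = kg·m·s⁻².
  C = s·A.
  So C⁻¹ = s⁻¹·A⁻¹.
  Bq = s⁻¹.
  Combining: N·C⁻¹·kg·A·Bq·s = (kg·m·s⁻²) · (s⁻¹·A⁻¹) · kg · A · s⁻¹ · s = kg²·m·s⁻³.
Left is kg·s⁻¹; right is kg²·m·s⁻³ — different.

No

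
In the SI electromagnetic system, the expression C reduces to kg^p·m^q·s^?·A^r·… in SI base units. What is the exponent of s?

1

C = s·A.
The exponent of s is 1.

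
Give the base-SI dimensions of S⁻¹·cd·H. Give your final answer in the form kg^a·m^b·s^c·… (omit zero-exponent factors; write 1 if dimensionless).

S = 1/Ω (conductance is reciprocal resistance),
    = kg⁻¹·m⁻²·s³·A².
So S⁻¹ = kg·m²·s⁻³·A⁻².
H = Wb/A (inductance = flux per current),
    = kg·m²·s⁻²·A⁻².
Combining: S⁻¹·cd·H = (kg·m²·s⁻³·A⁻²) · cd · (kg·m²·s⁻²·A⁻²) = kg²·m⁴·s⁻⁵·A⁻⁴·cd.

kg²·m⁴·s⁻⁵·A⁻⁴·cd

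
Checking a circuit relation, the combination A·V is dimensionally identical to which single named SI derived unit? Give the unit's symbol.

V = W/A (potential = power per current),
    = kg·m²·s⁻³·A⁻¹.
Combining: A·V = A · (kg·m²·s⁻³·A⁻¹) = kg·m²·s⁻³.
kg·m²·s⁻³ is the base-SI form of the watt.

W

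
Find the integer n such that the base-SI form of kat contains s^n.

kat = mol/s = s⁻¹·mol (catalytic activity).
The exponent of s is -1.

-1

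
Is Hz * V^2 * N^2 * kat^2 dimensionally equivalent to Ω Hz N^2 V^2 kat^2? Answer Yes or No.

Left side:
  Hz = s⁻¹.
  V = kg·m²·s⁻³·A⁻¹.
  So V² = kg²·m⁴·s⁻⁶·A⁻².
  N = kg·m·s⁻².
  So N² = kg²·m²·s⁻⁴.
  kat = s⁻¹·mol.
  So kat² = s⁻²·mol².
  Combining: Hz·V²·N²·kat² = s⁻¹ · (kg²·m⁴·s⁻⁶·A⁻²) · (kg²·m²·s⁻⁴) · (s⁻²·mol²) = kg⁴·m⁶·s⁻¹³·A⁻²·mol².
Right side:
  Ω = V/A (resistance = voltage per current),
      = kg·m²·s⁻³·A⁻².
  Hz = 1/s = s⁻¹ (frequency is cycles per second).
  N = kg·m/s² = kg·m·s⁻² (force = mass × acceleration).
  So N² = kg²·m²·s⁻⁴.
  V = W/A (potential = power per current),
      = kg·m²·s⁻³·A⁻¹.
  So V² = kg²·m⁴·s⁻⁶·A⁻².
  kat = mol/s = s⁻¹·mol (catalytic activity).
  So kat² = s⁻²·mol².
  Combining: Ω·Hz·N²·V²·kat² = (kg·m²·s⁻³·A⁻²) · s⁻¹ · (kg²·m²·s⁻⁴) · (kg²·m⁴·s⁻⁶·A⁻²) · (s⁻²·mol²) = kg⁵·m⁸·s⁻¹⁶·A⁻⁴·mol².
Left is kg⁴·m⁶·s⁻¹³·A⁻²·mol²; right is kg⁵·m⁸·s⁻¹⁶·A⁻⁴·mol² — different.

No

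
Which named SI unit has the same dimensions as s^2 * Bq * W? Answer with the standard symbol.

Bq = s⁻¹.
W = kg·m²·s⁻³.
Combining: s²·Bq·W = s² · s⁻¹ · (kg·m²·s⁻³) = kg·m²·s⁻².
kg·m²·s⁻² is the base-SI form of the joule.

J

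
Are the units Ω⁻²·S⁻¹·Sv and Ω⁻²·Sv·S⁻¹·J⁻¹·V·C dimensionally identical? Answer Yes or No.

Yes

Left side:
  Ω = kg·m²·s⁻³·A⁻².
  So Ω⁻² = kg⁻²·m⁻⁴·s⁶·A⁴.
  S = kg⁻¹·m⁻²·s³·A².
  So S⁻¹ = kg·m²·s⁻³·A⁻².
  Sv = m²·s⁻².
  Combining: Ω⁻²·S⁻¹·Sv = (kg⁻²·m⁻⁴·s⁶·A⁴) · (kg·m²·s⁻³·A⁻²) · (m²·s⁻²) = kg⁻¹·s·A².
Right side:
  Ω = V/A (resistance = voltage per current),
      = kg·m²·s⁻³·A⁻².
  So Ω⁻² = kg⁻²·m⁻⁴·s⁶·A⁴.
  Sv = J/kg (equivalent dose = energy per mass),
      = m²·s⁻².
  S = 1/Ω (conductance is reciprocal resistance),
      = kg⁻¹·m⁻²·s³·A².
  So S⁻¹ = kg·m²·s⁻³·A⁻².
  J = N·m (work = force × distance),
      = kg·m²·s⁻².
  So J⁻¹ = kg⁻¹·m⁻²·s².
  V = W/A (potential = power per current),
      = kg·m²·s⁻³·A⁻¹.
  C = A·s = s·A (charge = current × time).
  Combining: Ω⁻²·Sv·S⁻¹·J⁻¹·V·C = (kg⁻²·m⁻⁴·s⁶·A⁴) · (m²·s⁻²) · (kg·m²·s⁻³·A⁻²) · (kg⁻¹·m⁻²·s²) · (kg·m²·s⁻³·A⁻¹) · (s·A) = kg⁻¹·s·A².
Both reduce to kg⁻¹·s·A².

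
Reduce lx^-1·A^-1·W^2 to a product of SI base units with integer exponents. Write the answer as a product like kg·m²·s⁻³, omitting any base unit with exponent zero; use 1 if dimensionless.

lx = m⁻²·cd.
So lx⁻¹ = m²·cd⁻¹.
W = kg·m²·s⁻³.
So W² = kg²·m⁴·s⁻⁶.
Combining: lx⁻¹·A⁻¹·W² = (m²·cd⁻¹) · A⁻¹ · (kg²·m⁴·s⁻⁶) = kg²·m⁶·s⁻⁶·A⁻¹·cd⁻¹.

kg²·m⁶·s⁻⁶·A⁻¹·cd⁻¹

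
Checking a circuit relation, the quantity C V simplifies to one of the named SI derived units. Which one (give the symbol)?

J

C = A·s = s·A (charge = current × time).
V = W/A (potential = power per current),
    = kg·m²·s⁻³·A⁻¹.
Combining: C·V = (s·A) · (kg·m²·s⁻³·A⁻¹) = kg·m²·s⁻².
kg·m²·s⁻² is the base-SI form of the joule.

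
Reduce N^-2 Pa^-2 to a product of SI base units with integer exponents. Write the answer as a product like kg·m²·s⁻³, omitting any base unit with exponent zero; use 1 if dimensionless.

kg⁻⁴·s⁸

N = kg·m·s⁻².
So N⁻² = kg⁻²·m⁻²·s⁴.
Pa = kg·m⁻¹·s⁻².
So Pa⁻² = kg⁻²·m²·s⁴.
Combining: N⁻²·Pa⁻² = (kg⁻²·m⁻²·s⁴) · (kg⁻²·m²·s⁴) = kg⁻⁴·s⁸.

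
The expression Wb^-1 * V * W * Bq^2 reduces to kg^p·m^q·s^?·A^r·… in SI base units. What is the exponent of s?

Wb = V·s (flux: a volt is a weber per second),
    = kg·m²·s⁻²·A⁻¹.
So Wb⁻¹ = kg⁻¹·m⁻²·s²·A.
V = W/A (potential = power per current),
    = kg·m²·s⁻³·A⁻¹.
W = J/s (power = energy per time),
    = kg·m²·s⁻³.
Bq = 1/s = s⁻¹ (activity is decays per second).
So Bq² = s⁻².
Combining: Wb⁻¹·V·W·Bq² = (kg⁻¹·m⁻²·s²·A) · (kg·m²·s⁻³·A⁻¹) · (kg·m²·s⁻³) · s⁻² = kg·m²·s⁻⁶.
The exponent of s is -6.

-6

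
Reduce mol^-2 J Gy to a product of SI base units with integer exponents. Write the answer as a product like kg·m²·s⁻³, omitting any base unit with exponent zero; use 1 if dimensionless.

kg·m⁴·s⁻⁴·mol⁻²

J = N·m (work = force × distance),
    = kg·m²·s⁻².
Gy = J/kg (absorbed dose = energy per mass),
    = m²·s⁻².
Combining: mol⁻²·J·Gy = mol⁻² · (kg·m²·s⁻²) · (m²·s⁻²) = kg·m⁴·s⁻⁴·mol⁻².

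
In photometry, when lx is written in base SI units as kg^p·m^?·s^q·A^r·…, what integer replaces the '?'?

lx = m⁻²·cd.
The exponent of m is -2.

-2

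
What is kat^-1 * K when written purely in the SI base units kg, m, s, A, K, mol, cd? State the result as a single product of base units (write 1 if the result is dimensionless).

s·K·mol⁻¹

kat = mol/s = s⁻¹·mol (catalytic activity).
So kat⁻¹ = s·mol⁻¹.
Combining: kat⁻¹·K = (s·mol⁻¹) · K = s·K·mol⁻¹.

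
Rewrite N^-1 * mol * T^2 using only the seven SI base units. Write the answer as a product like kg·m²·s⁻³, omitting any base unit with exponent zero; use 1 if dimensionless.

N = kg·m/s² = kg·m·s⁻² (force = mass × acceleration).
So N⁻¹ = kg⁻¹·m⁻¹·s².
T = Wb/m² (flux density = flux per area),
    = kg·s⁻²·A⁻¹.
So T² = kg²·s⁻⁴·A⁻².
Combining: N⁻¹·mol·T² = (kg⁻¹·m⁻¹·s²) · mol · (kg²·s⁻⁴·A⁻²) = kg·m⁻¹·s⁻²·A⁻²·mol.

kg·m⁻¹·s⁻²·A⁻²·mol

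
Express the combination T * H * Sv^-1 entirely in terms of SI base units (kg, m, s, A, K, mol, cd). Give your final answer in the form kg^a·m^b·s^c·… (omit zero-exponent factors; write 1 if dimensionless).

T = kg·s⁻²·A⁻¹.
H = kg·m²·s⁻²·A⁻².
Sv = m²·s⁻².
So Sv⁻¹ = m⁻²·s².
Combining: T·H·Sv⁻¹ = (kg·s⁻²·A⁻¹) · (kg·m²·s⁻²·A⁻²) · (m⁻²·s²) = kg²·s⁻²·A⁻³.

kg²·s⁻²·A⁻³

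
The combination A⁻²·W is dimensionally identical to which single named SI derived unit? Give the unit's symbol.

W = J/s (power = energy per time),
    = kg·m²·s⁻³.
Combining: A⁻²·W = A⁻² · (kg·m²·s⁻³) = kg·m²·s⁻³·A⁻².
kg·m²·s⁻³·A⁻² is the base-SI form of the ohm.

Ω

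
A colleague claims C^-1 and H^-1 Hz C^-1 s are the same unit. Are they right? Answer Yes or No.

No

Left side:
  C = A·s = s·A (charge = current × time).
  So C⁻¹ = s⁻¹·A⁻¹.
Right side:
  H = Wb/A (inductance = flux per current),
      = kg·m²·s⁻²·A⁻².
  So H⁻¹ = kg⁻¹·m⁻²·s²·A².
  Hz = 1/s = s⁻¹ (frequency is cycles per second).
  C = A·s = s·A (charge = current × time).
  So C⁻¹ = s⁻¹·A⁻¹.
  Combining: H⁻¹·Hz·C⁻¹·s = (kg⁻¹·m⁻²·s²·A²) · s⁻¹ · (s⁻¹·A⁻¹) · s = kg⁻¹·m⁻²·s·A.
Left is s⁻¹·A⁻¹; right is kg⁻¹·m⁻²·s·A — different.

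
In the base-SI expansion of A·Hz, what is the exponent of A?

Hz = 1/s = s⁻¹ (frequency is cycles per second).
Combining: A·Hz = A · s⁻¹ = s⁻¹·A.
The exponent of A is 1.

1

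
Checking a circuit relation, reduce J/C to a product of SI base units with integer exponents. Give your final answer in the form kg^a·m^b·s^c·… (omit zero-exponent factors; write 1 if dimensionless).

kg·m²·s⁻³·A⁻¹

J = kg·m²·s⁻².
C = s·A.
So C⁻¹ = s⁻¹·A⁻¹.
Combining: J·C⁻¹ = (kg·m²·s⁻²) · (s⁻¹·A⁻¹) = kg·m²·s⁻³·A⁻¹.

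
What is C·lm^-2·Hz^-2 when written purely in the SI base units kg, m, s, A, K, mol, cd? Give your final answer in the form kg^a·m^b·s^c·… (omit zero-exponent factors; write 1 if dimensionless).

s³·A·cd⁻²

C = s·A.
lm = cd.
So lm⁻² = cd⁻².
Hz = s⁻¹.
So Hz⁻² = s².
Combining: C·lm⁻²·Hz⁻² = (s·A) · cd⁻² · s² = s³·A·cd⁻².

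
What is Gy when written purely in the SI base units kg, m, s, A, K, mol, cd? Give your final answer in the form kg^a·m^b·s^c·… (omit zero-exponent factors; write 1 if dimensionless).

Gy = J/kg (absorbed dose = energy per mass),
    = m²·s⁻².

m²·s⁻²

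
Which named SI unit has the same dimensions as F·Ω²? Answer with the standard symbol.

H

F = kg⁻¹·m⁻²·s⁴·A².
Ω = kg·m²·s⁻³·A⁻².
So Ω² = kg²·m⁴·s⁻⁶·A⁻⁴.
Combining: F·Ω² = (kg⁻¹·m⁻²·s⁴·A²) · (kg²·m⁴·s⁻⁶·A⁻⁴) = kg·m²·s⁻²·A⁻².
kg·m²·s⁻²·A⁻² is the base-SI form of the henry.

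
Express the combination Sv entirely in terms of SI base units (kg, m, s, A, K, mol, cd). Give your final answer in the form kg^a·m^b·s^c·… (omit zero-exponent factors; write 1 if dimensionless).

Sv = J/kg (equivalent dose = energy per mass),
    = m²·s⁻².

m²·s⁻²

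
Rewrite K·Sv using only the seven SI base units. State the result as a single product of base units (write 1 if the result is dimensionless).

m²·s⁻²·K

Sv = m²·s⁻².
Combining: K·Sv = K · (m²·s⁻²) = m²·s⁻²·K.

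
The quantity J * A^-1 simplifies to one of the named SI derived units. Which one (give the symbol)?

J = N·m (work = force × distance),
    = kg·m²·s⁻².
Combining: J·A⁻¹ = (kg·m²·s⁻²) · A⁻¹ = kg·m²·s⁻²·A⁻¹.
kg·m²·s⁻²·A⁻¹ is the base-SI form of the weber.

Wb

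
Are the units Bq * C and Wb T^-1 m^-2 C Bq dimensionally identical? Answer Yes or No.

Left side:
  Bq = 1/s = s⁻¹ (activity is decays per second).
  C = A·s = s·A (charge = current × time).
  Combining: Bq·C = s⁻¹ · (s·A) = A.
Right side:
  Wb = V·s (flux: a volt is a weber per second),
      = kg·m²·s⁻²·A⁻¹.
  T = Wb/m² (flux density = flux per area),
      = kg·s⁻²·A⁻¹.
  So T⁻¹ = kg⁻¹·s²·A.
  C = A·s = s·A (charge = current × time).
  Bq = 1/s = s⁻¹ (activity is decays per second).
  Combining: Wb·T⁻¹·m⁻²·C·Bq = (kg·m²·s⁻²·A⁻¹) · (kg⁻¹·s²·A) · m⁻² · (s·A) · s⁻¹ = A.
Both reduce to A.

Yes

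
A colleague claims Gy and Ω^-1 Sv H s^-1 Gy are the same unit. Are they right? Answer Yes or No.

No

Left side:
  Gy = J/kg (absorbed dose = energy per mass),
      = m²·s⁻².
Right side:
  Ω = V/A (resistance = voltage per current),
      = kg·m²·s⁻³·A⁻².
  So Ω⁻¹ = kg⁻¹·m⁻²·s³·A².
  Sv = J/kg (equivalent dose = energy per mass),
      = m²·s⁻².
  H = Wb/A (inductance = flux per current),
      = kg·m²·s⁻²·A⁻².
  Gy = J/kg (absorbed dose = energy per mass),
      = m²·s⁻².
  Combining: Ω⁻¹·Sv·H·s⁻¹·Gy = (kg⁻¹·m⁻²·s³·A²) · (m²·s⁻²) · (kg·m²·s⁻²·A⁻²) · s⁻¹ · (m²·s⁻²) = m⁴·s⁻⁴.
Left is m²·s⁻²; right is m⁴·s⁻⁴ — different.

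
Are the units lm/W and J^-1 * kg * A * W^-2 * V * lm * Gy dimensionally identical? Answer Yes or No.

Yes

Left side:
  lm = cd·sr = cd (luminous flux; sr is dimensionless).
  W = J/s (power = energy per time),
      = kg·m²·s⁻³.
  So W⁻¹ = kg⁻¹·m⁻²·s³.
  Combining: lm·W⁻¹ = cd · (kg⁻¹·m⁻²·s³) = kg⁻¹·m⁻²·s³·cd.
Right side:
  J = N·m (work = force × distance),
      = kg·m²·s⁻².
  So J⁻¹ = kg⁻¹·m⁻²·s².
  W = J/s (power = energy per time),
      = kg·m²·s⁻³.
  So W⁻² = kg⁻²·m⁻⁴·s⁶.
  V = W/A (potential = power per current),
      = kg·m²·s⁻³·A⁻¹.
  lm = cd·sr = cd (luminous flux; sr is dimensionless).
  Gy = J/kg (absorbed dose = energy per mass),
      = m²·s⁻².
  Combining: J⁻¹·kg·A·W⁻²·V·lm·Gy = (kg⁻¹·m⁻²·s²) · kg · A · (kg⁻²·m⁻⁴·s⁶) · (kg·m²·s⁻³·A⁻¹) · cd · (m²·s⁻²) = kg⁻¹·m⁻²·s³·cd.
Both reduce to kg⁻¹·m⁻²·s³·cd.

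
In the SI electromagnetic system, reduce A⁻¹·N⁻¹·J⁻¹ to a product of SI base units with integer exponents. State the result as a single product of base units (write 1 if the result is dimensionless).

kg⁻²·m⁻³·s⁴·A⁻¹

N = kg·m/s² = kg·m·s⁻² (force = mass × acceleration).
So N⁻¹ = kg⁻¹·m⁻¹·s².
J = N·m (work = force × distance),
    = kg·m²·s⁻².
So J⁻¹ = kg⁻¹·m⁻²·s².
Combining: A⁻¹·N⁻¹·J⁻¹ = A⁻¹ · (kg⁻¹·m⁻¹·s²) · (kg⁻¹·m⁻²·s²) = kg⁻²·m⁻³·s⁴·A⁻¹.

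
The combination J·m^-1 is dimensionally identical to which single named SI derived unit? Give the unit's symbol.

N

J = N·m (work = force × distance),
    = kg·m²·s⁻².
Combining: J·m⁻¹ = (kg·m²·s⁻²) · m⁻¹ = kg·m·s⁻².
kg·m·s⁻² is the base-SI form of the newton.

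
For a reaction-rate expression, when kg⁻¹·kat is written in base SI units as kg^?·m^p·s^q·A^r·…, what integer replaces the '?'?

kat = mol/s = s⁻¹·mol (catalytic activity).
Combining: kg⁻¹·kat = kg⁻¹ · (s⁻¹·mol) = kg⁻¹·s⁻¹·mol.
The exponent of kg is -1.

-1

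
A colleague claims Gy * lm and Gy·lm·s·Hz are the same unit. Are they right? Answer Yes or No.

Left side:
  Gy = J/kg (absorbed dose = energy per mass),
      = m²·s⁻².
  lm = cd·sr = cd (luminous flux; sr is dimensionless).
  Combining: Gy·lm = (m²·s⁻²) · cd = m²·s⁻²·cd.
Right side:
  Gy = J/kg (absorbed dose = energy per mass),
      = m²·s⁻².
  lm = cd·sr = cd (luminous flux; sr is dimensionless).
  Hz = 1/s = s⁻¹ (frequency is cycles per second).
  Combining: Gy·lm·s·Hz = (m²·s⁻²) · cd · s · s⁻¹ = m²·s⁻²·cd.
Both reduce to m²·s⁻²·cd.

Yes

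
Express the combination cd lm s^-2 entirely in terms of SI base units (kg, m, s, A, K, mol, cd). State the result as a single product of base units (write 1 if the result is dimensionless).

lm = cd·sr = cd (luminous flux; sr is dimensionless).
Combining: cd·lm·s⁻² = cd · cd · s⁻² = s⁻²·cd².

s⁻²·cd²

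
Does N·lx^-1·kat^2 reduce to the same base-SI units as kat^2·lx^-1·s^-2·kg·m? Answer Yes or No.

Yes

Left side:
  N = kg·m/s² = kg·m·s⁻² (force = mass × acceleration).
  lx = lm/m² (illuminance = luminous flux per area),
      = m⁻²·cd.
  So lx⁻¹ = m²·cd⁻¹.
  kat = mol/s = s⁻¹·mol (catalytic activity).
  So kat² = s⁻²·mol².
  Combining: N·lx⁻¹·kat² = (kg·m·s⁻²) · (m²·cd⁻¹) · (s⁻²·mol²) = kg·m³·s⁻⁴·mol²·cd⁻¹.
Right side:
  kat = mol/s = s⁻¹·mol (catalytic activity).
  So kat² = s⁻²·mol².
  lx = lm/m² (illuminance = luminous flux per area),
      = m⁻²·cd.
  So lx⁻¹ = m²·cd⁻¹.
  Combining: kat²·lx⁻¹·s⁻²·kg·m = (s⁻²·mol²) · (m²·cd⁻¹) · s⁻² · kg · m = kg·m³·s⁻⁴·mol²·cd⁻¹.
Both reduce to kg·m³·s⁻⁴·mol²·cd⁻¹.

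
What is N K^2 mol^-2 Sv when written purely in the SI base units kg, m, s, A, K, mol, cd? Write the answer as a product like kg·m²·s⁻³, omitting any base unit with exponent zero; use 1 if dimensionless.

kg·m³·s⁻⁴·K²·mol⁻²

N = kg·m/s² = kg·m·s⁻² (force = mass × acceleration).
Sv = J/kg (equivalent dose = energy per mass),
    = m²·s⁻².
Combining: N·K²·mol⁻²·Sv = (kg·m·s⁻²) · K² · mol⁻² · (m²·s⁻²) = kg·m³·s⁻⁴·K²·mol⁻².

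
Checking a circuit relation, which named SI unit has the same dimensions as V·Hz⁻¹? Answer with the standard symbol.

V = W/A (potential = power per current),
    = kg·m²·s⁻³·A⁻¹.
Hz = 1/s = s⁻¹ (frequency is cycles per second).
So Hz⁻¹ = s.
Combining: V·Hz⁻¹ = (kg·m²·s⁻³·A⁻¹) · s = kg·m²·s⁻²·A⁻¹.
kg·m²·s⁻²·A⁻¹ is the base-SI form of the weber.

Wb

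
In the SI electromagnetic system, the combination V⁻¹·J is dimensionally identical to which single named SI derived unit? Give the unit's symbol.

C

V = W/A (potential = power per current),
    = kg·m²·s⁻³·A⁻¹.
So V⁻¹ = kg⁻¹·m⁻²·s³·A.
J = N·m (work = force × distance),
    = kg·m²·s⁻².
Combining: V⁻¹·J = (kg⁻¹·m⁻²·s³·A) · (kg·m²·s⁻²) = s·A.
s·A is the base-SI form of the coulomb.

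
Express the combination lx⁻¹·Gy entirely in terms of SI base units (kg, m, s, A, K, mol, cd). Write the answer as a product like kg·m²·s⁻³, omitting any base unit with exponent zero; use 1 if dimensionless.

lx = lm/m² (illuminance = luminous flux per area),
    = m⁻²·cd.
So lx⁻¹ = m²·cd⁻¹.
Gy = J/kg (absorbed dose = energy per mass),
    = m²·s⁻².
Combining: lx⁻¹·Gy = (m²·cd⁻¹) · (m²·s⁻²) = m⁴·s⁻²·cd⁻¹.

m⁴·s⁻²·cd⁻¹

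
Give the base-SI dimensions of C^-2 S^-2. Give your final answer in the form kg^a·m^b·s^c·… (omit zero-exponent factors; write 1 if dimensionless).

C = A·s = s·A (charge = current × time).
So C⁻² = s⁻²·A⁻².
S = 1/Ω (conductance is reciprocal resistance),
    = kg⁻¹·m⁻²·s³·A².
So S⁻² = kg²·m⁴·s⁻⁶·A⁻⁴.
Combining: C⁻²·S⁻² = (s⁻²·A⁻²) · (kg²·m⁴·s⁻⁶·A⁻⁴) = kg²·m⁴·s⁻⁸·A⁻⁶.

kg²·m⁴·s⁻⁸·A⁻⁶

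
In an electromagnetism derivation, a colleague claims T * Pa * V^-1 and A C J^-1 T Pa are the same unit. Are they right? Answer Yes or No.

Left side:
  T = Wb/m² (flux density = flux per area),
      = kg·s⁻²·A⁻¹.
  Pa = N/m² (pressure = force per area),
      = kg·m⁻¹·s⁻².
  V = W/A (potential = power per current),
      = kg·m²·s⁻³·A⁻¹.
  So V⁻¹ = kg⁻¹·m⁻²·s³·A.
  Combining: T·Pa·V⁻¹ = (kg·s⁻²·A⁻¹) · (kg·m⁻¹·s⁻²) · (kg⁻¹·m⁻²·s³·A) = kg·m⁻³·s⁻¹.
Right side:
  C = s·A.
  J = kg·m²·s⁻².
  So J⁻¹ = kg⁻¹·m⁻²·s².
  T = kg·s⁻²·A⁻¹.
  Pa = kg·m⁻¹·s⁻².
  Combining: A·C·J⁻¹·T·Pa = A · (s·A) · (kg⁻¹·m⁻²·s²) · (kg·s⁻²·A⁻¹) · (kg·m⁻¹·s⁻²) = kg·m⁻³·s⁻¹·A.
Left is kg·m⁻³·s⁻¹; right is kg·m⁻³·s⁻¹·A — different.

No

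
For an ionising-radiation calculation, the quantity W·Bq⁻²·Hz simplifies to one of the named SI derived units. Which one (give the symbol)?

W = J/s (power = energy per time),
    = kg·m²·s⁻³.
Bq = 1/s = s⁻¹ (activity is decays per second).
So Bq⁻² = s².
Hz = 1/s = s⁻¹ (frequency is cycles per second).
Combining: W·Bq⁻²·Hz = (kg·m²·s⁻³) · s² · s⁻¹ = kg·m²·s⁻².
kg·m²·s⁻² is the base-SI form of the joule.

J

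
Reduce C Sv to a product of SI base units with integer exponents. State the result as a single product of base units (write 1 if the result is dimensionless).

m²·s⁻¹·A

C = A·s = s·A (charge = current × time).
Sv = J/kg (equivalent dose = energy per mass),
    = m²·s⁻².
Combining: C·Sv = (s·A) · (m²·s⁻²) = m²·s⁻¹·A.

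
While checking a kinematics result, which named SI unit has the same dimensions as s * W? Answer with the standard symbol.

J

W = kg·m²·s⁻³.
Combining: s·W = s · (kg·m²·s⁻³) = kg·m²·s⁻².
kg·m²·s⁻² is the base-SI form of the joule.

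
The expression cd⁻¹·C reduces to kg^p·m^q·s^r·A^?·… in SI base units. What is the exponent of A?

C = s·A.
Combining: cd⁻¹·C = cd⁻¹ · (s·A) = s·A·cd⁻¹.
The exponent of A is 1.

1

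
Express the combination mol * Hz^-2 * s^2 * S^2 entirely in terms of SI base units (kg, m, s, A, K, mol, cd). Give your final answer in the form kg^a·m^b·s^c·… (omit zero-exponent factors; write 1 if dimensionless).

Hz = s⁻¹.
So Hz⁻² = s².
S = kg⁻¹·m⁻²·s³·A².
So S² = kg⁻²·m⁻⁴·s⁶·A⁴.
Combining: mol·Hz⁻²·s²·S² = mol · s² · s² · (kg⁻²·m⁻⁴·s⁶·A⁴) = kg⁻²·m⁻⁴·s¹⁰·A⁴·mol.

kg⁻²·m⁻⁴·s¹⁰·A⁴·mol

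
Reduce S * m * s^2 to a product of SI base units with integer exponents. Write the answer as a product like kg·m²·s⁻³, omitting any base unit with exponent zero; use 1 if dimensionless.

S = 1/Ω (conductance is reciprocal resistance),
    = kg⁻¹·m⁻²·s³·A².
Combining: S·m·s² = (kg⁻¹·m⁻²·s³·A²) · m · s² = kg⁻¹·m⁻¹·s⁵·A².

kg⁻¹·m⁻¹·s⁵·A²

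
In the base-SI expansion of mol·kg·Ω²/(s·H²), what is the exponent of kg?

H = kg·m²·s⁻²·A⁻².
So H⁻² = kg⁻²·m⁻⁴·s⁴·A⁴.
Ω = kg·m²·s⁻³·A⁻².
So Ω² = kg²·m⁴·s⁻⁶·A⁻⁴.
Combining: s⁻¹·mol·H⁻²·kg·Ω² = s⁻¹ · mol · (kg⁻²·m⁻⁴·s⁴·A⁴) · kg · (kg²·m⁴·s⁻⁶·A⁻⁴) = kg·s⁻³·mol.
The exponent of kg is 1.

1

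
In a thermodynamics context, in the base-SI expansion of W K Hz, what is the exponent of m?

W = kg·m²·s⁻³.
Hz = s⁻¹.
Combining: W·K·Hz = (kg·m²·s⁻³) · K · s⁻¹ = kg·m²·s⁻⁴·K.
The exponent of m is 2.

2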